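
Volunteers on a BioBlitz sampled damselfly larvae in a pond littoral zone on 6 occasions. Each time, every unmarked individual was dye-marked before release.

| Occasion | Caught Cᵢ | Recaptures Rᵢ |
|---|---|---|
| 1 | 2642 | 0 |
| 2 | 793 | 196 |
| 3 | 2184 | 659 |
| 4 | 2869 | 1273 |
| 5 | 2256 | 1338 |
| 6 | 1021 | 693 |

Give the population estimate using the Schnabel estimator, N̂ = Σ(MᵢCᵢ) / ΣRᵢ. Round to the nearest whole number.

N ≈ 10,728

Marked at large before each occasion: Mᵢ = Σⱼ<ᵢ (Cⱼ − Rⱼ) → M1=0, M2=2642, M3=3239, M4=4764, M5=6360, M6=7278
Σ MᵢCᵢ = 0·2642 + 2642·793 + 3239·2184 + 4764·2869 + 6360·2256 + 7278·1021 = 0 + 2095106 + 7073976 + 13667916 + 14348160 + 7430838 = 44615996
Σ Rᵢ = 0 + 196 + 659 + 1273 + 1338 + 693 = 4159
N̂ = 44615996 / 4159 ≈ 10727.6 → 10728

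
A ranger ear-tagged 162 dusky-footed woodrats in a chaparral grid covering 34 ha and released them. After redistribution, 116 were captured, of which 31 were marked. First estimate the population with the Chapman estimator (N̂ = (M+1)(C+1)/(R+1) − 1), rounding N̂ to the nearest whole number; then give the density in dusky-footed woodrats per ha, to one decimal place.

N̂ = 163·117/32 − 1 = 19071/32 − 1 ≈ 595.0 → 595
Density = N̂ / area = 595 / 34 ≈ 17.50 → 17.5 per ha

density ≈ 17.5 dusky-footed woodrats per ha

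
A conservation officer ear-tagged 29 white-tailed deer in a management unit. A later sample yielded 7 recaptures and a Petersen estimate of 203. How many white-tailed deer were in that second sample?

C = 49

From N = M·C/R: C = N·R / M = 203·7 / 29 = 1421 / 29 = 49.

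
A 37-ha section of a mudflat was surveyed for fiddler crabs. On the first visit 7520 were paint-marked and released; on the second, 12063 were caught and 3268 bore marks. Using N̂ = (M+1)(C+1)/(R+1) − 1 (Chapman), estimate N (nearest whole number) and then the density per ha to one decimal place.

N̂ = 7521·12064/3269 − 1 = 90733344/3269 − 1 ≈ 27754.7 → 27755
Density = N̂ / area = 27755 / 37 ≈ 750.14 → 750.1 per ha

density ≈ 750.1 fiddler crabs per ha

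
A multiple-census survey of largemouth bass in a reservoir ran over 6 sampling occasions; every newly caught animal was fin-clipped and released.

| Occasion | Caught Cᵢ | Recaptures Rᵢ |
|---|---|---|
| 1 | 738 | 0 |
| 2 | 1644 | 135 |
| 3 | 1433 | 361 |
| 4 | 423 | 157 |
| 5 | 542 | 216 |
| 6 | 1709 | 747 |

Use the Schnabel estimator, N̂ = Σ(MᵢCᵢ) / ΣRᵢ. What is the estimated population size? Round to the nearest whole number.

Marked at large before each occasion: Mᵢ = Σⱼ<ᵢ (Cⱼ − Rⱼ) → M1=0, M2=738, M3=2247, M4=3319, M5=3585, M6=3911
Σ MᵢCᵢ = 0·738 + 738·1644 + 2247·1433 + 3319·423 + 3585·542 + 3911·1709 = 0 + 1213272 + 3219951 + 1403937 + 1943070 + 6683899 = 14464129
Σ Rᵢ = 0 + 135 + 361 + 157 + 216 + 747 = 1616
N̂ = 14464129 / 1616 ≈ 8950.6 → 8951

N ≈ 8951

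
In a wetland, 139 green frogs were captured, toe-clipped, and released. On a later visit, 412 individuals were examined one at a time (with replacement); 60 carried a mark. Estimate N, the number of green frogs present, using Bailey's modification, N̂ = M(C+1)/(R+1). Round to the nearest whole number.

N ≈ 941

N̂ = 139·(412+1)/(60+1) = 139·413/61 = 57407/61 ≈ 941.1 → 941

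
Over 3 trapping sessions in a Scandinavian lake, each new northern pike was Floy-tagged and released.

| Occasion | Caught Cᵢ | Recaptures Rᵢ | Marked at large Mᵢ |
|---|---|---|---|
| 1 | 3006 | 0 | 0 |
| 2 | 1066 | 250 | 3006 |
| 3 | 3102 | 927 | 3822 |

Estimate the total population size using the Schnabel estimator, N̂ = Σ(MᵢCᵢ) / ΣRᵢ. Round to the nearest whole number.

Σ MᵢCᵢ = 0·3006 + 3006·1066 + 3822·3102 = 0 + 3204396 + 11855844 = 15060240
Σ Rᵢ = 0 + 250 + 927 = 1177
N̂ = 15060240 / 1177 ≈ 12795.4 → 12795

N ≈ 12,795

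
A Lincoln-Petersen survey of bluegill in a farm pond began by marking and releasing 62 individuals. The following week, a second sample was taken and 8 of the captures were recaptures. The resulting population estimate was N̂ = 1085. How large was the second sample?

C = 140

From N = M·C/R: C = N·R / M = 1085·8 / 62 = 8680 / 62 = 140.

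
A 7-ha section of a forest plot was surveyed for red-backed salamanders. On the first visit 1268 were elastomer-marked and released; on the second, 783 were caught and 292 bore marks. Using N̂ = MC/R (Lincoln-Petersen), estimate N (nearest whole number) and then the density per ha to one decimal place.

density ≈ 485.7 red-backed salamanders per ha

N̂ = 1268·783/292 = 992844/292 ≈ 3400.2 → 3400
Density = N̂ / area = 3400 / 7 ≈ 485.71 → 485.7 per ha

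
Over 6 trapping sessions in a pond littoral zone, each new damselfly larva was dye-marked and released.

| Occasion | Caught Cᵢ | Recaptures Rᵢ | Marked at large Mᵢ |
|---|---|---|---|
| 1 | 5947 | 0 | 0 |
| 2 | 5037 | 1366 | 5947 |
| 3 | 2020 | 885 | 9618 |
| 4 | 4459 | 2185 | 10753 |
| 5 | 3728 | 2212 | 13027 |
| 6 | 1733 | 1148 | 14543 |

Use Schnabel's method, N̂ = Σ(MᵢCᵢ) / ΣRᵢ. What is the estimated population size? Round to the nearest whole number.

N ≈ 21,947

Σ MᵢCᵢ = 0·5947 + 5947·5037 + 9618·2020 + 10753·4459 + 13027·3728 + 14543·1733 = 0 + 29955039 + 19428360 + 47947627 + 48564656 + 25203019 = 171098701
Σ Rᵢ = 0 + 1366 + 885 + 2185 + 2212 + 1148 = 7796
N̂ = 171098701 / 7796 ≈ 21947.0 → 21947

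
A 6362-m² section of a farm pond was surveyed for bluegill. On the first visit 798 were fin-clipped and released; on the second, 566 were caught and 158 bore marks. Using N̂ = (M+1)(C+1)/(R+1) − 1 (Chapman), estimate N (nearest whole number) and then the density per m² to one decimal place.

density ≈ 0.4 bluegill per m²

N̂ = 799·567/159 − 1 = 453033/159 − 1 ≈ 2848.3 → 2848
Density = N̂ / area = 2848 / 6362 ≈ 0.448 → 0.4 per m²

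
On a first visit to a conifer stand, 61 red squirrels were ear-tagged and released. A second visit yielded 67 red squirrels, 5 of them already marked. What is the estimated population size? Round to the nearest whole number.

N ≈ 817

Lincoln-Petersen assumes M/N = R/C, so N = M·C / R.
N = (61 × 67) / 5 = 4087 / 5 ≈ 817.4 → 817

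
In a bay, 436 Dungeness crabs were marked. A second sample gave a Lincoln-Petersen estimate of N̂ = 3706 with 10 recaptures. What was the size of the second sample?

From N = M·C/R: C = N·R / M = 3706·10 / 436 = 37060 / 436 = 85.

C = 85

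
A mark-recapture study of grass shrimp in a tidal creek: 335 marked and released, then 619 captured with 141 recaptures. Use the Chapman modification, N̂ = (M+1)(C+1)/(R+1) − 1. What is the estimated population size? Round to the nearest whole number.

N̂ = (335+1)(619+1)/(141+1) − 1 = 336·620/142 − 1
= 208320/142 − 1 ≈ 1467.0 − 1 ≈ 1466.0 → 1466

N ≈ 1466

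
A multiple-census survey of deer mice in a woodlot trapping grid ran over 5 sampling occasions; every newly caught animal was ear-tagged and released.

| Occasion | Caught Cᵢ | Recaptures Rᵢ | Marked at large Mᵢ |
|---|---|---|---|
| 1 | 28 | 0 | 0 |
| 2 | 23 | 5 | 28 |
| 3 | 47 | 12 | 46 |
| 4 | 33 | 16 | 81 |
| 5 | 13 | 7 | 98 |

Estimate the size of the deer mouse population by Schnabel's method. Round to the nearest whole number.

Σ MᵢCᵢ = 0·28 + 28·23 + 46·47 + 81·33 + 98·13 = 0 + 644 + 2162 + 2673 + 1274 = 6753
Σ Rᵢ = 0 + 5 + 12 + 16 + 7 = 40
N̂ = 6753 / 40 ≈ 168.8 → 169

N ≈ 169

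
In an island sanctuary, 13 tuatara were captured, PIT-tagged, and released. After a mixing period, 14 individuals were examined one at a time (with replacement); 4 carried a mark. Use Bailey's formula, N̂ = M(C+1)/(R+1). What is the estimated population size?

N = 39

N̂ = 13·(14+1)/(4+1) = 13·15/5 = 195/5 = 39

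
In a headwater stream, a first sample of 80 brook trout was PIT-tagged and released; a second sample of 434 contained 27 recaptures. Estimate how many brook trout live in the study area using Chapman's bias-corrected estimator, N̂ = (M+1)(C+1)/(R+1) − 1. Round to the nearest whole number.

N ≈ 1257

N̂ = (80+1)(434+1)/(27+1) − 1 = 81·435/28 − 1
= 35235/28 − 1 ≈ 1258.4 − 1 ≈ 1257.4 → 1257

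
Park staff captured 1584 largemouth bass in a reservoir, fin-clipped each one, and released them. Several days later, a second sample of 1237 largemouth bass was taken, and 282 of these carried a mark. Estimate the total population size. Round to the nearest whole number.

N ≈ 6948

Lincoln-Petersen assumes M/N = R/C, so N = M·C / R.
N = (1584 × 1237) / 282 = 1959408 / 282 ≈ 6948.3 → 6948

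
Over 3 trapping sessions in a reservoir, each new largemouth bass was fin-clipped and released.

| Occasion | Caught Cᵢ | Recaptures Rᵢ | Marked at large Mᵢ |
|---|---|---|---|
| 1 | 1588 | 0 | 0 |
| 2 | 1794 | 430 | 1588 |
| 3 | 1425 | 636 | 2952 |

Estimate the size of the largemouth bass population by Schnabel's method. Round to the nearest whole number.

N ≈ 6619

Σ MᵢCᵢ = 0·1588 + 1588·1794 + 2952·1425 = 0 + 2848872 + 4206600 = 7055472
Σ Rᵢ = 0 + 430 + 636 = 1066
N̂ = 7055472 / 1066 ≈ 6618.6 → 6619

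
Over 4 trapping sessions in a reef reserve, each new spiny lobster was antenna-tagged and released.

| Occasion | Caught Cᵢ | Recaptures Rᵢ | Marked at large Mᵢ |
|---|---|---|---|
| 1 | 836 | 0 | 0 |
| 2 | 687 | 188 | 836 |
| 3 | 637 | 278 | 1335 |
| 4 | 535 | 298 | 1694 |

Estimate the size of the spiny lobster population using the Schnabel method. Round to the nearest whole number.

N ≈ 3051

Σ MᵢCᵢ = 0·836 + 836·687 + 1335·637 + 1694·535 = 0 + 574332 + 850395 + 906290 = 2331017
Σ Rᵢ = 0 + 188 + 278 + 298 = 764
N̂ = 2331017 / 764 ≈ 3051.1 → 3051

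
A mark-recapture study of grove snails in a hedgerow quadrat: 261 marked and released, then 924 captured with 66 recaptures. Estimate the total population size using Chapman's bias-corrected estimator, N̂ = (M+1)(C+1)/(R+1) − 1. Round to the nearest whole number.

N̂ = (261+1)(924+1)/(66+1) − 1 = 262·925/67 − 1
= 242350/67 − 1 ≈ 3617.2 − 1 ≈ 3616.2 → 3616

N ≈ 3616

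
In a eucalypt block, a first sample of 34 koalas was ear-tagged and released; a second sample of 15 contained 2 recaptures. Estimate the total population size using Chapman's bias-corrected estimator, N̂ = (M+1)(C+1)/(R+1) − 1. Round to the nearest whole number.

N̂ = (34+1)(15+1)/(2+1) − 1 = 35·16/3 − 1
= 560/3 − 1 ≈ 186.7 − 1 ≈ 185.7 → 186

N ≈ 186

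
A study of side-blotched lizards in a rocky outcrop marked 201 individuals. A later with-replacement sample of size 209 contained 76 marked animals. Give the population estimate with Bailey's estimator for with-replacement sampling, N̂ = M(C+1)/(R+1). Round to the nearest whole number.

N ≈ 548

N̂ = 201·(209+1)/(76+1) = 201·210/77 = 42210/77 ≈ 548.2 → 548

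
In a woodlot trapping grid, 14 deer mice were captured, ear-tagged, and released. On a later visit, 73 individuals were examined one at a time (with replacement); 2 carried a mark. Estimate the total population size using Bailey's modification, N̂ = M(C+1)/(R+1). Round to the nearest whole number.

N ≈ 345

N̂ = 14·(73+1)/(2+1) = 14·74/3 = 1036/3 ≈ 345.3 → 345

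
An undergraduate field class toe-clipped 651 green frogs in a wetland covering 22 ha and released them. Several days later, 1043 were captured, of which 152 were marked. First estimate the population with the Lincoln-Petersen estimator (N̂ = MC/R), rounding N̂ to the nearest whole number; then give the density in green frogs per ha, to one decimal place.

N̂ = 651·1043/152 = 678993/152 ≈ 4467.1 → 4467
Density = N̂ / area = 4467 / 22 ≈ 203.045 → 203.0 per ha

density ≈ 203.0 green frogs per ha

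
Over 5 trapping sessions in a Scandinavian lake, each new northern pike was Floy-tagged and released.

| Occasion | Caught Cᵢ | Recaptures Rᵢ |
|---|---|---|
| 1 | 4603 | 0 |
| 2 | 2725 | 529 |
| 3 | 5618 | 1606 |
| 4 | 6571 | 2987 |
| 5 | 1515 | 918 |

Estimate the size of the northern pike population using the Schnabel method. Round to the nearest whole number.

Marked at large before each occasion: Mᵢ = Σⱼ<ᵢ (Cⱼ − Rⱼ) → M1=0, M2=4603, M3=6799, M4=10811, M5=14395
Σ MᵢCᵢ = 0·4603 + 4603·2725 + 6799·5618 + 10811·6571 + 14395·1515 = 0 + 12543175 + 38196782 + 71039081 + 21808425 = 143587463
Σ Rᵢ = 0 + 529 + 1606 + 2987 + 918 = 6040
N̂ = 143587463 / 6040 ≈ 23772.8 → 23773

N ≈ 23,773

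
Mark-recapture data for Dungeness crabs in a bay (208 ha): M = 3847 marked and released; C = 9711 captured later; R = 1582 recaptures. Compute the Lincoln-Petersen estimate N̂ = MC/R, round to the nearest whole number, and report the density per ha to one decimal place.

N̂ = 3847·9711/1582 = 37358217/1582 ≈ 23614.5 → 23615
Density = N̂ / area = 23615 / 208 ≈ 113.53 → 113.5 per ha

density ≈ 113.5 Dungeness crabs per ha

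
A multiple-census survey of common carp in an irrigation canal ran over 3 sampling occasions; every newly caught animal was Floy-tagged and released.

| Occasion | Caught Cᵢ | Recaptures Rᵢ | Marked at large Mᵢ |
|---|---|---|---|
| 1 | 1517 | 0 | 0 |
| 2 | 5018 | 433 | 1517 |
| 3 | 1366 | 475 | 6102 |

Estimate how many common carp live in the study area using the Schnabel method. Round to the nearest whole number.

N ≈ 17,563

Σ MᵢCᵢ = 0·1517 + 1517·5018 + 6102·1366 = 0 + 7612306 + 8335332 = 15947638
Σ Rᵢ = 0 + 433 + 475 = 908
N̂ = 15947638 / 908 ≈ 17563.48 → 17563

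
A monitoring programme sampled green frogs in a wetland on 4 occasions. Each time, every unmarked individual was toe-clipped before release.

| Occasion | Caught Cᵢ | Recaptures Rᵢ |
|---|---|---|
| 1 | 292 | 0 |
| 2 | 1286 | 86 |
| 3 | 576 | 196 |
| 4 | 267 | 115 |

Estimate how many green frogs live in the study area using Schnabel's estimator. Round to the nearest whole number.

N ≈ 4370

Marked at large before each occasion: Mᵢ = Σⱼ<ᵢ (Cⱼ − Rⱼ) → M1=0, M2=292, M3=1492, M4=1872
Σ MᵢCᵢ = 0·292 + 292·1286 + 1492·576 + 1872·267 = 0 + 375512 + 859392 + 499824 = 1734728
Σ Rᵢ = 0 + 86 + 196 + 115 = 397
N̂ = 1734728 / 397 ≈ 4369.6 → 4370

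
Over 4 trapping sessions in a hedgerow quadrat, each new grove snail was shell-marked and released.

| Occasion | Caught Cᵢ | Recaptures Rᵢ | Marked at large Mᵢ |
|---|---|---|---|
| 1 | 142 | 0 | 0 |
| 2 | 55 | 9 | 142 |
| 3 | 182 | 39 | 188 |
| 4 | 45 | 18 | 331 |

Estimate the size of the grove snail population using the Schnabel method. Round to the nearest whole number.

Σ MᵢCᵢ = 0·142 + 142·55 + 188·182 + 331·45 = 0 + 7810 + 34216 + 14895 = 56921
Σ Rᵢ = 0 + 9 + 39 + 18 = 66
N̂ = 56921 / 66 ≈ 862.4 → 862

N ≈ 862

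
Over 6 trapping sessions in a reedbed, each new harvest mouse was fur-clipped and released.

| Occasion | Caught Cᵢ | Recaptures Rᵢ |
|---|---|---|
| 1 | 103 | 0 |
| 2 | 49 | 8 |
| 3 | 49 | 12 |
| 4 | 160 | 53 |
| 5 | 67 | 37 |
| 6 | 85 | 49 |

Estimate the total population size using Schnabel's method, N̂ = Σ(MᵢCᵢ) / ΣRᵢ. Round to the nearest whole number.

Marked at large before each occasion: Mᵢ = Σⱼ<ᵢ (Cⱼ − Rⱼ) → M1=0, M2=103, M3=144, M4=181, M5=288, M6=318
Σ MᵢCᵢ = 0·103 + 103·49 + 144·49 + 181·160 + 288·67 + 318·85 = 0 + 5047 + 7056 + 28960 + 19296 + 27030 = 87389
Σ Rᵢ = 0 + 8 + 12 + 53 + 37 + 49 = 159
N̂ = 87389 / 159 ≈ 549.6 → 550

N ≈ 550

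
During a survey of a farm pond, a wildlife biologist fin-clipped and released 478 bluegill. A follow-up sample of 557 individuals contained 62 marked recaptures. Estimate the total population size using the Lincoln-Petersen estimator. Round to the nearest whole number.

N = (478 × 557) / 62 = 266246 / 62 ≈ 4294.3 → 4294

N ≈ 4294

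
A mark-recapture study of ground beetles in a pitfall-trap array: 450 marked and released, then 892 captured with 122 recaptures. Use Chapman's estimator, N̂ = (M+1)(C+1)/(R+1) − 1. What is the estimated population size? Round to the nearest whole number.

N̂ = (450+1)(892+1)/(122+1) − 1 = 451·893/123 − 1
= 402743/123 − 1 ≈ 3274.3 − 1 ≈ 3273.3 → 3273

N ≈ 3273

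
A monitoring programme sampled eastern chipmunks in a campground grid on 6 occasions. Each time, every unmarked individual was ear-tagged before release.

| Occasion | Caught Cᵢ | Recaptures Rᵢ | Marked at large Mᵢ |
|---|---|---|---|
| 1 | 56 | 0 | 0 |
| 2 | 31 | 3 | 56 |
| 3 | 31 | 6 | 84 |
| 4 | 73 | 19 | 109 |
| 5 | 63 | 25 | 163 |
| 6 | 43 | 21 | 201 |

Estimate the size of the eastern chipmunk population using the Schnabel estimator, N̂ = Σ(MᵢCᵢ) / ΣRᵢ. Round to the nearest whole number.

Σ MᵢCᵢ = 0·56 + 56·31 + 84·31 + 109·73 + 163·63 + 201·43 = 0 + 1736 + 2604 + 7957 + 10269 + 8643 = 31209
Σ Rᵢ = 0 + 3 + 6 + 19 + 25 + 21 = 74
N̂ = 31209 / 74 ≈ 421.7 → 422

N ≈ 422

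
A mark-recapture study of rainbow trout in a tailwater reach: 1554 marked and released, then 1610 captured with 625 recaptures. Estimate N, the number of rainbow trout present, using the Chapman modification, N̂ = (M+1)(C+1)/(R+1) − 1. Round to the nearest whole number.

N ≈ 4001

N̂ = (1554+1)(1610+1)/(625+1) − 1 = 1555·1611/626 − 1
= 2505105/626 − 1 ≈ 4001.8 − 1 ≈ 4000.8 → 4001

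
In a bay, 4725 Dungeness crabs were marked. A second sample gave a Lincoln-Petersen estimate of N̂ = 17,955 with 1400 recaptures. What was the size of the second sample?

From N = M·C/R: C = N·R / M = 17955·1400 / 4725 = 25137000 / 4725 = 5320.

C = 5320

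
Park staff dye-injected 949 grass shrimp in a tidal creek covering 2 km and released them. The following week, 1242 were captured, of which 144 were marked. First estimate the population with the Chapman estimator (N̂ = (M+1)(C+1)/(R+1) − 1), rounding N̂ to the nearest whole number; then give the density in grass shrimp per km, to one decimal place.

N̂ = 950·1243/145 − 1 = 1180850/145 − 1 ≈ 8142.8 → 8143
Density = N̂ / area = 8143 / 2 ≈ 4071.50 → 4071.5 per km

density ≈ 4071.5 grass shrimp per km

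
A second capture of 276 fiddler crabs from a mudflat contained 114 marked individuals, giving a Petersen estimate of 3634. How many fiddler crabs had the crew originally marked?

M = 1501

From N = M·C/R: M = N·R / C = 3634·114 / 276 = 414276 / 276 = 1501.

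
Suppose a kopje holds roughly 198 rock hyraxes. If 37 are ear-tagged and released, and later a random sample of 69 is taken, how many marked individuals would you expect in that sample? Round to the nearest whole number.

expected recaptures ≈ 13

The marked fraction of the population is 37/198, so in a sample of 69 expect C·(M/N) marked.
E[R] = 37 × 69 / 198 = 2553 / 198 ≈ 12.9 → 13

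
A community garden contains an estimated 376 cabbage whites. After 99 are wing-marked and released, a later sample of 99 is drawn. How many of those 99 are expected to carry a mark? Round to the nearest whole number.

expected recaptures ≈ 26

Expected recaptures E[R] = M·C / N.
E[R] = 99 × 99 / 376 = 9801 / 376 ≈ 26.1 → 26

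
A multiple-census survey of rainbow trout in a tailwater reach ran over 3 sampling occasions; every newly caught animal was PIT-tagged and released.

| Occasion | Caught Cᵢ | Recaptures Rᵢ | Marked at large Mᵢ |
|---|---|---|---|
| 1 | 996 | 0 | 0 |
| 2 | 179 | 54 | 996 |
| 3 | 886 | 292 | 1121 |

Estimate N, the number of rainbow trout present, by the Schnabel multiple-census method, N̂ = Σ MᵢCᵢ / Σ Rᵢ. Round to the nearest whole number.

Σ MᵢCᵢ = 0·996 + 996·179 + 1121·886 = 0 + 178284 + 993206 = 1171490
Σ Rᵢ = 0 + 54 + 292 = 346
N̂ = 1171490 / 346 ≈ 3385.8 → 3386

N ≈ 3386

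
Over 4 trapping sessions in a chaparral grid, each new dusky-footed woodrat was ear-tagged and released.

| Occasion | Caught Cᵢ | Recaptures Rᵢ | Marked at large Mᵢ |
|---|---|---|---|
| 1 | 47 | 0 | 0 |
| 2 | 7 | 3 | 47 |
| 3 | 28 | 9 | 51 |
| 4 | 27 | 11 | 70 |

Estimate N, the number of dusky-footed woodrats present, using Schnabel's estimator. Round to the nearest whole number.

N ≈ 159

Σ MᵢCᵢ = 0·47 + 47·7 + 51·28 + 70·27 = 0 + 329 + 1428 + 1890 = 3647
Σ Rᵢ = 0 + 3 + 9 + 11 = 23
N̂ = 3647 / 23 ≈ 158.6 → 159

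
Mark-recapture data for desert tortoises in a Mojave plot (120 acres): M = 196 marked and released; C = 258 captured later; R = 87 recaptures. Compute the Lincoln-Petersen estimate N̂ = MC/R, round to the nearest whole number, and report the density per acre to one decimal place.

N̂ = 196·258/87 = 50568/87 ≈ 581.2 → 581
Density = N̂ / area = 581 / 120 ≈ 4.84 → 4.8 per acre

density ≈ 4.8 desert tortoises per acre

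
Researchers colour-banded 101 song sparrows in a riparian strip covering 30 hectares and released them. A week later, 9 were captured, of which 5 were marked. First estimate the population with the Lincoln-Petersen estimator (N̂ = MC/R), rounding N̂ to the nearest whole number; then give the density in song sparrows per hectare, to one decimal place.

density ≈ 6.1 song sparrows per hectare

N̂ = 101·9/5 = 909/5 ≈ 181.8 → 182
Density = N̂ / area = 182 / 30 ≈ 6.07 → 6.1 per hectare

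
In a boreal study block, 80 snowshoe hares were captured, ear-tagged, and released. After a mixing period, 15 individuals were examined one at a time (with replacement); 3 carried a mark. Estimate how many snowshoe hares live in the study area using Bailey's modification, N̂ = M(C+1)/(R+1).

N = 320

N̂ = 80·(15+1)/(3+1) = 80·16/4 = 1280/4 = 320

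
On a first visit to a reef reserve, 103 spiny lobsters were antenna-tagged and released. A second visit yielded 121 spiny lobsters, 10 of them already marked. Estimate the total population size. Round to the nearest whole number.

If marked individuals mix randomly, R/C ≈ M/N, giving N ≈ M·C/R.
N = (103 × 121) / 10 = 12463 / 10 ≈ 1246.3 → 1246

N ≈ 1246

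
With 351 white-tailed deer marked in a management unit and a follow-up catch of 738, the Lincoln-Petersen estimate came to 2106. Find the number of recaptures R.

R = 123

From N = M·C/R: R = M·C / N = 351·738 / 2106 = 259038 / 2106 = 123.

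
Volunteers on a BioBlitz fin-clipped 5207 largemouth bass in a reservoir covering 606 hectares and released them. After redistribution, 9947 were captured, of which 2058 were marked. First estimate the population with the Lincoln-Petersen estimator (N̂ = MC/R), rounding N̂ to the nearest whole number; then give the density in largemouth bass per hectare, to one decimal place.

density ≈ 41.5 largemouth bass per hectare

N̂ = 5207·9947/2058 = 51794029/2058 ≈ 25167.2 → 25167
Density = N̂ / area = 25167 / 606 ≈ 41.53 → 41.5 per hectare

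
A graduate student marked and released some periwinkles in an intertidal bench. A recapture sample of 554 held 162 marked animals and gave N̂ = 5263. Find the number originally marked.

M = 1539

From N = M·C/R: M = N·R / C = 5263·162 / 554 = 852606 / 554 = 1539.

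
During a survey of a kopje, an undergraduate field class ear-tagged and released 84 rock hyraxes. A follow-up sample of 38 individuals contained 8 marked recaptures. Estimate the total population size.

The marked fraction in the recapture sample should equal the marked fraction in the population: 8/38 = 84/N.
N = (84 × 38) / 8 = 3192 / 8 = 399

N = 399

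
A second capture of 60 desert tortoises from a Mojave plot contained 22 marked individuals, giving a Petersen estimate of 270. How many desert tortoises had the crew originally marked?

From N = M·C/R: M = N·R / C = 270·22 / 60 = 5940 / 60 = 99.

M = 99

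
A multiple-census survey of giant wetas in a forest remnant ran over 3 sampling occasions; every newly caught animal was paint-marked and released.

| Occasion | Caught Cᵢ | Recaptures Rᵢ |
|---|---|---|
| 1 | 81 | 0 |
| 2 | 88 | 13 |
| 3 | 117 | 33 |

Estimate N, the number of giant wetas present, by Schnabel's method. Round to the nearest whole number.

Marked at large before each occasion: Mᵢ = Σⱼ<ᵢ (Cⱼ − Rⱼ) → M1=0, M2=81, M3=156
Σ MᵢCᵢ = 0·81 + 81·88 + 156·117 = 0 + 7128 + 18252 = 25380
Σ Rᵢ = 0 + 13 + 33 = 46
N̂ = 25380 / 46 ≈ 551.7 → 552

N ≈ 552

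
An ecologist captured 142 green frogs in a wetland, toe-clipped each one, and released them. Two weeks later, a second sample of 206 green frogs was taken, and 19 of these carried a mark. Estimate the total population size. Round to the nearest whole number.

Lincoln-Petersen assumes M/N = R/C, so N = M·C / R.
N = (142 × 206) / 19 = 29252 / 19 ≈ 1539.6 → 1540

N ≈ 1540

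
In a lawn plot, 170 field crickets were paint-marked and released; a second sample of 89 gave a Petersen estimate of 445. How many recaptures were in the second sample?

R = 34

From N = M·C/R: R = M·C / N = 170·89 / 445 = 15130 / 445 = 34.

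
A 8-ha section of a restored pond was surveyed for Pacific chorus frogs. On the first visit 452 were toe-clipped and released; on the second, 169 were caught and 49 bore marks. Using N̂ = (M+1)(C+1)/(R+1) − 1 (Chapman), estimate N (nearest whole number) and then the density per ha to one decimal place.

N̂ = 453·170/50 − 1 = 77010/50 − 1 ≈ 1539.2 → 1539
Density = N̂ / area = 1539 / 8 ≈ 192.38 → 192.4 per ha

density ≈ 192.4 Pacific chorus frogs per ha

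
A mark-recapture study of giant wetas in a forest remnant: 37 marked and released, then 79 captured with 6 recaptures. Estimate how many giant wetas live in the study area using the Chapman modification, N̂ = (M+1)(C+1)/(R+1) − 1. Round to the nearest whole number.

N ≈ 433

N̂ = (37+1)(79+1)/(6+1) − 1 = 38·80/7 − 1
= 3040/7 − 1 ≈ 434.3 − 1 ≈ 433.3 → 433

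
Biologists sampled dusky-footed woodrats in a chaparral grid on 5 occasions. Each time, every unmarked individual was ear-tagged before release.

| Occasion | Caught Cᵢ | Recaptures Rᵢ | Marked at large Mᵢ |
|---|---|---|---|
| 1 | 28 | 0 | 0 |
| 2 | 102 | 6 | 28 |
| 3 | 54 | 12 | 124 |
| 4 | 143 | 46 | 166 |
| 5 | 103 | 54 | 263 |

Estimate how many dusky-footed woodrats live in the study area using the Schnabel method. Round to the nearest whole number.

N ≈ 512

Σ MᵢCᵢ = 0·28 + 28·102 + 124·54 + 166·143 + 263·103 = 0 + 2856 + 6696 + 23738 + 27089 = 60379
Σ Rᵢ = 0 + 6 + 12 + 46 + 54 = 118
N̂ = 60379 / 118 ≈ 511.7 → 512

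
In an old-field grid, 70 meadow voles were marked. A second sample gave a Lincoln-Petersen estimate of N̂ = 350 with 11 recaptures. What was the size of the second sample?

From N = M·C/R: C = N·R / M = 350·11 / 70 = 3850 / 70 = 55.

C = 55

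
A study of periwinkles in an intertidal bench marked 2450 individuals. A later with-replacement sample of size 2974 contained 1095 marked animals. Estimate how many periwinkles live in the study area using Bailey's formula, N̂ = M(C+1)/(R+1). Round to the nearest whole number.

N̂ = 2450·(2974+1)/(1095+1) = 2450·2975/1096 = 7288750/1096 ≈ 6650.3 → 6650

N ≈ 6650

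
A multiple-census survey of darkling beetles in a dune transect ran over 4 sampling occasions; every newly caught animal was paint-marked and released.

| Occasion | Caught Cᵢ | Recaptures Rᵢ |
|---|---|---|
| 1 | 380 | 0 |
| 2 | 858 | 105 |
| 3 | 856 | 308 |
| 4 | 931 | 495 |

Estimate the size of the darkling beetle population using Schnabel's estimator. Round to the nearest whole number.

Marked at large before each occasion: Mᵢ = Σⱼ<ᵢ (Cⱼ − Rⱼ) → M1=0, M2=380, M3=1133, M4=1681
Σ MᵢCᵢ = 0·380 + 380·858 + 1133·856 + 1681·931 = 0 + 326040 + 969848 + 1565011 = 2860899
Σ Rᵢ = 0 + 105 + 308 + 495 = 908
N̂ = 2860899 / 908 ≈ 3150.8 → 3151

N ≈ 3151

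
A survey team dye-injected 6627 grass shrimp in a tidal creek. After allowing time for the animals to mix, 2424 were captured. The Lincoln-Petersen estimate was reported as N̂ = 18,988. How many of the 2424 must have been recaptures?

From N = M·C/R: R = M·C / N = 6627·2424 / 18988 = 16063848 / 18988 = 846.

R = 846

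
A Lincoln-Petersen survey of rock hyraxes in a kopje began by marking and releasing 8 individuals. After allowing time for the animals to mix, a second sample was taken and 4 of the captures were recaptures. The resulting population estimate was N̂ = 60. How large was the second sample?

C = 30

From N = M·C/R: C = N·R / M = 60·4 / 8 = 240 / 8 = 30.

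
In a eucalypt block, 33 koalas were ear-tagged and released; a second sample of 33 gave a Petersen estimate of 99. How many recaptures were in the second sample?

R = 11

From N = M·C/R: R = M·C / N = 33·33 / 99 = 1089 / 99 = 11.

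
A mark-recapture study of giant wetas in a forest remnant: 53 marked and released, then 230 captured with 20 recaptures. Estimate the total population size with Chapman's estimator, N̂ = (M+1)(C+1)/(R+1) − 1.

N = 593

N̂ = (53+1)(230+1)/(20+1) − 1 = 54·231/21 − 1
= 12474/21 − 1 = 594 − 1 = 593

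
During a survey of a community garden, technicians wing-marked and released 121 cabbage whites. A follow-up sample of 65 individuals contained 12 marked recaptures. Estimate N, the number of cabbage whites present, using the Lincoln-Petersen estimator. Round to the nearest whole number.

N ≈ 655

N = (121 × 65) / 12 = 7865 / 12 ≈ 655.4 → 655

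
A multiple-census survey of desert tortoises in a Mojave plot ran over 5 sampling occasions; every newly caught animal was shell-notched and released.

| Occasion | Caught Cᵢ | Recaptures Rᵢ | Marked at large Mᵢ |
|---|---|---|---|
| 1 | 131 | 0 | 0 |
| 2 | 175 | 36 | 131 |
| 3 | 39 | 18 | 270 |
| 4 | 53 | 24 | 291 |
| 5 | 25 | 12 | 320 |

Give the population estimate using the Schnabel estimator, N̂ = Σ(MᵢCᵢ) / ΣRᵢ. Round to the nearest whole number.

N ≈ 632

Σ MᵢCᵢ = 0·131 + 131·175 + 270·39 + 291·53 + 320·25 = 0 + 22925 + 10530 + 15423 + 8000 = 56878
Σ Rᵢ = 0 + 36 + 18 + 24 + 12 = 90
N̂ = 56878 / 90 ≈ 632.0 → 632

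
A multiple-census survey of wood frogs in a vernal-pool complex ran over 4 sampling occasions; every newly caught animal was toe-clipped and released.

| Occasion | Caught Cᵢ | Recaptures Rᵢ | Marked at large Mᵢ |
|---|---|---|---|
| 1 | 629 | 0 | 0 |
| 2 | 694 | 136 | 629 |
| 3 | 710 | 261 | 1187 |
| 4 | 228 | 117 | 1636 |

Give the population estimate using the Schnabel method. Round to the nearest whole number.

N ≈ 3215

Σ MᵢCᵢ = 0·629 + 629·694 + 1187·710 + 1636·228 = 0 + 436526 + 842770 + 373008 = 1652304
Σ Rᵢ = 0 + 136 + 261 + 117 = 514
N̂ = 1652304 / 514 ≈ 3214.6 → 3215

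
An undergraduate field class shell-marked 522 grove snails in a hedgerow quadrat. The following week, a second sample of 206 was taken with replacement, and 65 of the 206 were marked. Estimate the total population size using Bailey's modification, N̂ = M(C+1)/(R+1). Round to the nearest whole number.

N̂ = 522·(206+1)/(65+1) = 522·207/66 = 108054/66 ≈ 1637.2 → 1637

N ≈ 1637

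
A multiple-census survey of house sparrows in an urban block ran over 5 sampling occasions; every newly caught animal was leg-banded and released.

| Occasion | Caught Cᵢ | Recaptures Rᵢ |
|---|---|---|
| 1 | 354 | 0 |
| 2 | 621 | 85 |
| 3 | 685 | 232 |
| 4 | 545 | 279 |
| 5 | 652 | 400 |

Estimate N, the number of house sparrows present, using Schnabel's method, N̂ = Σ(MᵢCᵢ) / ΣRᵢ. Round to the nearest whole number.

N ≈ 2621

Marked at large before each occasion: Mᵢ = Σⱼ<ᵢ (Cⱼ − Rⱼ) → M1=0, M2=354, M3=890, M4=1343, M5=1609
Σ MᵢCᵢ = 0·354 + 354·621 + 890·685 + 1343·545 + 1609·652 = 0 + 219834 + 609650 + 731935 + 1049068 = 2610487
Σ Rᵢ = 0 + 85 + 232 + 279 + 400 = 996
N̂ = 2610487 / 996 ≈ 2621.0 → 2621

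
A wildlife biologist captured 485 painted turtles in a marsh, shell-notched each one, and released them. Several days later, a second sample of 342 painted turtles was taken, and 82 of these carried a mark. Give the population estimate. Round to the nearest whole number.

Lincoln-Petersen assumes M/N = R/C, so N = M·C / R.
N = (485 × 342) / 82 = 165870 / 82 ≈ 2022.8 → 2023

N ≈ 2023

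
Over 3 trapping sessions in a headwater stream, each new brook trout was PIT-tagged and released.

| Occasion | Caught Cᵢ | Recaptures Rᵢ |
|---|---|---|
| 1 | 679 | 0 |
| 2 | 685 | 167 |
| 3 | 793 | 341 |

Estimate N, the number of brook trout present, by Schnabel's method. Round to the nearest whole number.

Marked at large before each occasion: Mᵢ = Σⱼ<ᵢ (Cⱼ − Rⱼ) → M1=0, M2=679, M3=1197
Σ MᵢCᵢ = 0·679 + 679·685 + 1197·793 = 0 + 465115 + 949221 = 1414336
Σ Rᵢ = 0 + 167 + 341 = 508
N̂ = 1414336 / 508 ≈ 2784.1 → 2784

N ≈ 2784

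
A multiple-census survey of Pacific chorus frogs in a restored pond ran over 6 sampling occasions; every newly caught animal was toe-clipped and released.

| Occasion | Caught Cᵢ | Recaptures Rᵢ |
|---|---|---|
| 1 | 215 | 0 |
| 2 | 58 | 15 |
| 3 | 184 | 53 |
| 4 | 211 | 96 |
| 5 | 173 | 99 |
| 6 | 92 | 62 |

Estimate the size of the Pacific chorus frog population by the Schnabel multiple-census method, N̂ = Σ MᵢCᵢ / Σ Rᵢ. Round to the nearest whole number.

N ≈ 869

Marked at large before each occasion: Mᵢ = Σⱼ<ᵢ (Cⱼ − Rⱼ) → M1=0, M2=215, M3=258, M4=389, M5=504, M6=578
Σ MᵢCᵢ = 0·215 + 215·58 + 258·184 + 389·211 + 504·173 + 578·92 = 0 + 12470 + 47472 + 82079 + 87192 + 53176 = 282389
Σ Rᵢ = 0 + 15 + 53 + 96 + 99 + 62 = 325
N̂ = 282389 / 325 ≈ 868.9 → 869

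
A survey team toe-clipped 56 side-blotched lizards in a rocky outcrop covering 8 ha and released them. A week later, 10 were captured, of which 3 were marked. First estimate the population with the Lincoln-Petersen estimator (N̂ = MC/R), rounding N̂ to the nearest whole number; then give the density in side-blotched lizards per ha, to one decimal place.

density ≈ 23.4 side-blotched lizards per ha

N̂ = 56·10/3 = 560/3 ≈ 186.7 → 187
Density = N̂ / area = 187 / 8 ≈ 23.38 → 23.4 per ha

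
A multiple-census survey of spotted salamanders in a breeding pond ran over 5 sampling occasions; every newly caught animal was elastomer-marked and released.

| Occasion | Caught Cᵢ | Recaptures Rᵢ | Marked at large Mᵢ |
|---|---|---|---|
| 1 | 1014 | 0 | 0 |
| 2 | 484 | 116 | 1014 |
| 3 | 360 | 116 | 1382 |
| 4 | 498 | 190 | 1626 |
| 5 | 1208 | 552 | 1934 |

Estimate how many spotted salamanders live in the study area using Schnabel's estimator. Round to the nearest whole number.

Σ MᵢCᵢ = 0·1014 + 1014·484 + 1382·360 + 1626·498 + 1934·1208 = 0 + 490776 + 497520 + 809748 + 2336272 = 4134316
Σ Rᵢ = 0 + 116 + 116 + 190 + 552 = 974
N̂ = 4134316 / 974 ≈ 4244.7 → 4245

N ≈ 4245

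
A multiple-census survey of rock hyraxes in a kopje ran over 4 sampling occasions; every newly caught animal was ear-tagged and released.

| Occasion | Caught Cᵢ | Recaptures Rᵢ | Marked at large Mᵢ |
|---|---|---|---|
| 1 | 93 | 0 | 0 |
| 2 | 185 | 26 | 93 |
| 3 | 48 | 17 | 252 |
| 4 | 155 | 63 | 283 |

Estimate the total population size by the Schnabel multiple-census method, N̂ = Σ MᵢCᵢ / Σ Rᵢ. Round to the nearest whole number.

Σ MᵢCᵢ = 0·93 + 93·185 + 252·48 + 283·155 = 0 + 17205 + 12096 + 43865 = 73166
Σ Rᵢ = 0 + 26 + 17 + 63 = 106
N̂ = 73166 / 106 ≈ 690.2 → 690

N ≈ 690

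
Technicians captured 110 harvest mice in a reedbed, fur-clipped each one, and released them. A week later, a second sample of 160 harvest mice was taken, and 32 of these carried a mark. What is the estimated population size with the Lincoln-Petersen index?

Lincoln-Petersen assumes M/N = R/C, so N = M·C / R.
N = (110 × 160) / 32 = 17600 / 32 = 550

N = 550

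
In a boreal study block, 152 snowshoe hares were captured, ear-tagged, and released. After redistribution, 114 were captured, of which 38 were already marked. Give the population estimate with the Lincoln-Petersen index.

N = (152 × 114) / 38 = 17328 / 38 = 456

N = 456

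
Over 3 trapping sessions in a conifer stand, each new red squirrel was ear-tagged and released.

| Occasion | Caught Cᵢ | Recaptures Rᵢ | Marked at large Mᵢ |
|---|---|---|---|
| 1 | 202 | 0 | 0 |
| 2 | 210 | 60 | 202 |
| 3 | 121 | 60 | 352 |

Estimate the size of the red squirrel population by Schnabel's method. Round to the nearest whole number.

N ≈ 708

Σ MᵢCᵢ = 0·202 + 202·210 + 352·121 = 0 + 42420 + 42592 = 85012
Σ Rᵢ = 0 + 60 + 60 = 120
N̂ = 85012 / 120 ≈ 708.4 → 708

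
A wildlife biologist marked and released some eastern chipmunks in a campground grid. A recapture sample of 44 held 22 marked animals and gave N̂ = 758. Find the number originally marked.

M = 379

From N = M·C/R: M = N·R / C = 758·22 / 44 = 16676 / 44 = 379.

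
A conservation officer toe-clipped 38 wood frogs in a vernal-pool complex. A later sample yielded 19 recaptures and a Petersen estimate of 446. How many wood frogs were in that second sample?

C = 223

From N = M·C/R: C = N·R / M = 446·19 / 38 = 8474 / 38 = 223.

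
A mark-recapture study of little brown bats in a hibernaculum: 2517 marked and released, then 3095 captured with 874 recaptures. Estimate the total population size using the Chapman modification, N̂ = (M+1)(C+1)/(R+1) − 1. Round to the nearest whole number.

N ≈ 8908

N̂ = (2517+1)(3095+1)/(874+1) − 1 = 2518·3096/875 − 1
= 7795728/875 − 1 ≈ 8909.4 − 1 ≈ 8908.4 → 8908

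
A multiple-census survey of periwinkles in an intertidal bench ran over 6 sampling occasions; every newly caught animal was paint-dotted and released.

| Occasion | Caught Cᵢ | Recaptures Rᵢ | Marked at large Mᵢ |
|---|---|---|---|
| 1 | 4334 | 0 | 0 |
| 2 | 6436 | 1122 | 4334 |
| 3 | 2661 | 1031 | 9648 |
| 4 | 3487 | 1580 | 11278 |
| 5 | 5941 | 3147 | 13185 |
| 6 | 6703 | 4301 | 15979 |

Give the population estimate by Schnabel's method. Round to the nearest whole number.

Σ MᵢCᵢ = 0·4334 + 4334·6436 + 9648·2661 + 11278·3487 + 13185·5941 + 15979·6703 = 0 + 27893624 + 25673328 + 39326386 + 78332085 + 107107237 = 278332660
Σ Rᵢ = 0 + 1122 + 1031 + 1580 + 3147 + 4301 = 11181
N̂ = 278332660 / 11181 ≈ 24893.4 → 24893

N ≈ 24,893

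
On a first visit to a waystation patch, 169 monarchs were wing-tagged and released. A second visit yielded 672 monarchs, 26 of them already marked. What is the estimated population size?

If marked individuals mix randomly, R/C ≈ M/N, giving N ≈ M·C/R.
N = (169 × 672) / 26 = 113568 / 26 = 4368

N = 4368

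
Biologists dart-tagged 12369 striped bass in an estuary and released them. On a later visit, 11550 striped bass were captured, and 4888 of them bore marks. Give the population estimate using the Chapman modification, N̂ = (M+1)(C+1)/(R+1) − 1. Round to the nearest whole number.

N̂ = (12369+1)(11550+1)/(4888+1) − 1 = 12370·11551/4889 − 1
= 142885870/4889 − 1 ≈ 29226.0 − 1 ≈ 29225.0 → 29225

N ≈ 29,225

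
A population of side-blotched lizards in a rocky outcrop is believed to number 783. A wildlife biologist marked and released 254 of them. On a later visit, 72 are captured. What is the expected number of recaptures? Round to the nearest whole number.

expected recaptures ≈ 23

The marked fraction of the population is 254/783, so in a sample of 72 expect C·(M/N) marked.
E[R] = 254 × 72 / 783 = 18288 / 783 ≈ 23.4 → 23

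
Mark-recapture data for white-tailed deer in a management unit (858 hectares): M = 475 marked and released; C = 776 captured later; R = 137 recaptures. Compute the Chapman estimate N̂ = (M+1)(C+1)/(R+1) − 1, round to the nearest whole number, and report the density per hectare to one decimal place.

density ≈ 3.1 white-tailed deer per hectare

N̂ = 476·777/138 − 1 = 369852/138 − 1 ≈ 2679.1 → 2679
Density = N̂ / area = 2679 / 858 ≈ 3.12 → 3.1 per hectare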